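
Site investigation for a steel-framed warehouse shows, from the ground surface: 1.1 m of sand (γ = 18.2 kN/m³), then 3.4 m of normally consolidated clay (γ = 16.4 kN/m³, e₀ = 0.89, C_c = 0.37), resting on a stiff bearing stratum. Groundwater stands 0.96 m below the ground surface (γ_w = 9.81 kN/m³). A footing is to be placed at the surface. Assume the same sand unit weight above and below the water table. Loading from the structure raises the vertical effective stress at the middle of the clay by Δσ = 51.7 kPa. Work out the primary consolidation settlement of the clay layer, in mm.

S_c ≈ 291 mm

Mid-depth of clay below the ground surface: z = 1.1 + 3.4/2 = 2.8 m.
Total vertical stress at mid-clay: σ_v = 18.2×1.1 + 16.4×1.7 = 47.9 kPa.
Pore pressure: u = 9.81×(2.8 − 0.96) = 18.05 kPa.
Initial effective stress: σ'_0 = σ_v − u = 47.9 − 18.05 = 29.85 kPa.
Final effective stress: σ'_f = σ'_0 + Δσ = 29.85 + 51.7 = 81.55 kPa.
Normally consolidated clay, so the full stress increment lies on the virgin compression line:
S_c = C_c·H/(1+e₀)·log₁₀(σ'_f/σ'_0) = 0.37×3.4/(1+0.89)×log₁₀(81.55/29.85)
    = 0.66561 × 0.43648 = 0.2905 m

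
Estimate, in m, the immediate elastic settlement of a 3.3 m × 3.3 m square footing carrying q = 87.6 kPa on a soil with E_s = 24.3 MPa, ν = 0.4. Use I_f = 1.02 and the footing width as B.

S_e ≈ 0.0102 m

Immediate (elastic) settlement: S_e = q·B·(1−ν²)/E_s · I_f.
E_s = 24.3 MPa = 24300 kPa.
S_e = 87.6 × 3.3 × (1 − 0.4²) / 24300 × 1.02
    = 87.6 × 3.3 × 0.84 / 24300 × 1.02
    = 0.01019 m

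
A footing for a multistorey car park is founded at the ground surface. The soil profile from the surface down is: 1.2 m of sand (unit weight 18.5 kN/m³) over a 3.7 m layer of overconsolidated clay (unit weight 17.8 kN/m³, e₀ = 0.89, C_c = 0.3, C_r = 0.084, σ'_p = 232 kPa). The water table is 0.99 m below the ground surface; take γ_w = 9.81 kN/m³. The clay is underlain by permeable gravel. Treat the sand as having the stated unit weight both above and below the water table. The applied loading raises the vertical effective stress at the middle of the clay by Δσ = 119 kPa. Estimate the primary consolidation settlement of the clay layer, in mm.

S_c ≈ 106 mm

Mid-depth of clay below the ground surface: z = 1.2 + 3.7/2 = 3.05 m.
Total vertical stress at mid-clay: σ_v = 18.5×1.2 + 17.8×1.85 = 55.13 kPa.
Pore pressure: u = 9.81×(3.05 − 0.99) = 20.209 kPa.
Initial effective stress: σ'_0 = σ_v − u = 55.13 − 20.209 = 34.921 kPa.
Final effective stress: σ'_f = 34.921 + 119 = 153.92 kPa.
σ'_f = 153.92 ≤ σ'_p = 232 kPa, so the clay remains overconsolidated and only the recompression index applies:
S_c = C_r·H/(1+e₀)·log₁₀(σ'_f/σ'_0) = 0.084×3.7/1.89×log₁₀(153.92/34.921)
    = 0.16445 × 0.64421 = 0.1059 m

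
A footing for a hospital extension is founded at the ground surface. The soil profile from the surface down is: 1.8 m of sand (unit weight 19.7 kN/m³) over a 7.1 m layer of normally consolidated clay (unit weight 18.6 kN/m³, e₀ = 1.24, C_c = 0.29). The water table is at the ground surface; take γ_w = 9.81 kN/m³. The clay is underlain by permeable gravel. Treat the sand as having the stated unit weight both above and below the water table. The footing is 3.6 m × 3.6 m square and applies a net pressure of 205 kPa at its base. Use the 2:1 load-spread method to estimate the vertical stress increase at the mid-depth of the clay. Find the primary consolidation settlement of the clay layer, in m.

S_c ≈ 0.206 m

Mid-depth of clay below the ground surface: z = 1.8 + 7.1/2 = 5.35 m.
Total vertical stress at mid-clay: σ_v = 19.7×1.8 + 18.6×3.55 = 101.49 kPa.
Pore pressure: u = 9.81×(5.35 − 0) = 52.483 kPa.
Initial effective stress: σ'_0 = σ_v − u = 101.49 − 52.483 = 49.007 kPa.
Stress increase at mid-clay by the 2:1 spreading method:
Δσ = qBL/((B+z)(L+z)) = 205×3.6×3.6/((3.6+5.35)(3.6+5.35)) = 33.168 kPa
Final effective stress: σ'_f = σ'_0 + Δσ = 49.007 + 33.168 = 82.175 kPa.
Normally consolidated clay, so the full stress increment lies on the virgin compression line:
S_c = C_c·H/(1+e₀)·log₁₀(σ'_f/σ'_0) = 0.29×7.1/(1+1.24)×log₁₀(82.175/49.007)
    = 0.9192 × 0.22448 = 0.2063 m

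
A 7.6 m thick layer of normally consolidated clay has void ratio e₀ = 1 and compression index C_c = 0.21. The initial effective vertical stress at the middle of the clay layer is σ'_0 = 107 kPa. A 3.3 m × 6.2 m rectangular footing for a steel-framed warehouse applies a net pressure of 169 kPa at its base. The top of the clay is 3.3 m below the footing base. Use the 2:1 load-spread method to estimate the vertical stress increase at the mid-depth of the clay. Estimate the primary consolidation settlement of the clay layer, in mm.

S_c ≈ 72.8 mm

Mid-depth of clay below the footing base: z = 3.3 + 7.6/2 = 7.1 m.
Stress increase at mid-clay by the 2:1 spreading method:
Δσ = qBL/((B+z)(L+z)) = 169×3.3×6.2/((3.3+7.1)(6.2+7.1)) = 24.998 kPa
Final effective stress: σ'_f = σ'_0 + Δσ = 107 + 24.998 = 132 kPa.
Normally consolidated clay, so the full stress increment lies on the virgin compression line:
S_c = C_c·H/(1+e₀)·log₁₀(σ'_f/σ'_0) = 0.21×7.6/(1+1)×log₁₀(132/107)
    = 0.798 × 0.09119 = 0.07277 m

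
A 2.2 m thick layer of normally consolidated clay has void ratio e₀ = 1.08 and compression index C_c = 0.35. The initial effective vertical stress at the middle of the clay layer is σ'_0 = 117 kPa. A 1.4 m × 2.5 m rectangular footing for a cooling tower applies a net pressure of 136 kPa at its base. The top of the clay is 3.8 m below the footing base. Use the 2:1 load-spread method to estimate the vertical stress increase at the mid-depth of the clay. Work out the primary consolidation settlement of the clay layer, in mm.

Mid-depth of clay below the footing base: z = 3.8 + 2.2/2 = 4.9 m.
Stress increase at mid-clay by the 2:1 spreading method:
Δσ = qBL/((B+z)(L+z)) = 136×1.4×2.5/((1.4+4.9)(2.5+4.9)) = 10.21 kPa
Final effective stress: σ'_f = σ'_0 + Δσ = 117 + 10.21 = 127.21 kPa.
Normally consolidated clay, so the full stress increment lies on the virgin compression line:
S_c = C_c·H/(1+e₀)·log₁₀(σ'_f/σ'_0) = 0.35×2.2/(1+1.08)×log₁₀(127.21/117)
    = 0.37019 × 0.036335 = 0.01345 m

S_c ≈ 13.5 mm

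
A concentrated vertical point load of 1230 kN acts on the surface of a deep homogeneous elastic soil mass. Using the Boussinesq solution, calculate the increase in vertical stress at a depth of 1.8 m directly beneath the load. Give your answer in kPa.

Δσ_z ≈ 181 kPa

Boussinesq vertical stress below a point load on an elastic half-space:
Δσ_z = 3P/(2πz²) · [1 + (r/z)²]^(−5/2)
r/z = 0/1.8 = 0; [1+(r/z)²]^(−5/2) = 1.
Δσ_z = 3×1230/(2π×1.8²) × 1 = 181.26 × 1 = 181.3 kPa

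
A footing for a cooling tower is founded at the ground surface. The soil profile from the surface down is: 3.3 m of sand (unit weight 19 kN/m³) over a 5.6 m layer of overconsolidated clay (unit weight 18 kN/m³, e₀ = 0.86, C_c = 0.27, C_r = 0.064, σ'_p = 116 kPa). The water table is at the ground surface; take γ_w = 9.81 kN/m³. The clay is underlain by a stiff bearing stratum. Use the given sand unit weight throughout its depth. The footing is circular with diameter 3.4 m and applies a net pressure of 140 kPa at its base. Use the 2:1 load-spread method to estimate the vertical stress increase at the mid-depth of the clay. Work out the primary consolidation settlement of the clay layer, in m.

S_c ≈ 0.0243 m

Mid-depth of clay below the ground surface: z = 3.3 + 5.6/2 = 6.1 m.
Total vertical stress at mid-clay: σ_v = 19×3.3 + 18×2.8 = 113.1 kPa.
Pore pressure: u = 9.81×(6.1 − 0) = 59.841 kPa.
Initial effective stress: σ'_0 = σ_v − u = 113.1 − 59.841 = 53.259 kPa.
Stress increase at mid-clay by the 2:1 spreading method:
Δσ ≈ qD²/(D+z)² = 140×3.4²/(3.4+6.1)² = 17.932 kPa
Final effective stress: σ'_f = 53.259 + 17.932 = 71.191 kPa.
σ'_f = 71.191 ≤ σ'_p = 116 kPa, so the clay remains overconsolidated and only the recompression index applies:
S_c = C_r·H/(1+e₀)·log₁₀(σ'_f/σ'_0) = 0.064×5.6/1.86×log₁₀(71.191/53.259)
    = 0.19269 × 0.12603 = 0.02428 m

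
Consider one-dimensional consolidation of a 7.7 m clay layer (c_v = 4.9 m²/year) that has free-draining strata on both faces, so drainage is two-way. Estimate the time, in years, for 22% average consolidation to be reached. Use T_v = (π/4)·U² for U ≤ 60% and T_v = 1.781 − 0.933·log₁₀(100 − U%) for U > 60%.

t ≈ 0.115 years

Drainage path length: H_d = H/2 = 3.85 m (double drainage).
U ≤ 60%: T_v = (π/4)·U² = (π/4)×0.22² = 0.038013.
t = T_v·H_d²/c_v = 0.038013×3.85²/4.9 = 0.115 years.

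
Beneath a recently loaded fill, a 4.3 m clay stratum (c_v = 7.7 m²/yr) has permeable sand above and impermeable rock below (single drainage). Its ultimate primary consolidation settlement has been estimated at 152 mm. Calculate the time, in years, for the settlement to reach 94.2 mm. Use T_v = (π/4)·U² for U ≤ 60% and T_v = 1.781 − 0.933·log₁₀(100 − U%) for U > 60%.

t ≈ 0.737 years

Drainage path length: H_d = H = 4.3 m (single drainage).
U = S(t)/S_ult = 94.2/152 = 0.6197.
U > 60%: T_v = 1.781 − 0.933·log₁₀(100 − 61.974) = 0.30678.
t = T_v·H_d²/c_v = 0.30678×4.3²/7.7 = 0.7367 years.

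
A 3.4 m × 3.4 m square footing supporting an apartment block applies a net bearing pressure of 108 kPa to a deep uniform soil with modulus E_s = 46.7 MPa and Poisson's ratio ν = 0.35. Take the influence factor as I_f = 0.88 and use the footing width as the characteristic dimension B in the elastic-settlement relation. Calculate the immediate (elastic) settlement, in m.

S_e ≈ 0.00607 m

Immediate (elastic) settlement: S_e = q·B·(1−ν²)/E_s · I_f.
E_s = 46.7 MPa = 46700 kPa.
S_e = 108 × 3.4 × (1 − 0.35²) / 46700 × 0.88
    = 108 × 3.4 × 0.8775 / 46700 × 0.88
    = 0.006072 m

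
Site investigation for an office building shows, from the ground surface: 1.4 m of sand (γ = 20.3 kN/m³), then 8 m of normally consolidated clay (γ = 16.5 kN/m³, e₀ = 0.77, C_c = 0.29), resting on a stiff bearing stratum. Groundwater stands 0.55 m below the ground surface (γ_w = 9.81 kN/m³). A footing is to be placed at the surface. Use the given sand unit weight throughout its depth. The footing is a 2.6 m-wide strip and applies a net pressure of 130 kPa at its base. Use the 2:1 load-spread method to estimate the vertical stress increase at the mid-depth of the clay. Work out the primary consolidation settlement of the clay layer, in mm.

Mid-depth of clay below the ground surface: z = 1.4 + 8/2 = 5.4 m.
Total vertical stress at mid-clay: σ_v = 20.3×1.4 + 16.5×4 = 94.42 kPa.
Pore pressure: u = 9.81×(5.4 − 0.55) = 47.578 kPa.
Initial effective stress: σ'_0 = σ_v − u = 94.42 − 47.578 = 46.842 kPa.
Stress increase at mid-clay by the 2:1 spreading method:
Δσ = qB/(B+z) = 130×2.6/(2.6+5.4) = 42.25 kPa
Final effective stress: σ'_f = σ'_0 + Δσ = 46.842 + 42.25 = 89.092 kPa.
Normally consolidated clay, so the full stress increment lies on the virgin compression line:
S_c = C_c·H/(1+e₀)·log₁₀(σ'_f/σ'_0) = 0.29×8/(1+0.77)×log₁₀(89.092/46.842)
    = 1.3107 × 0.2792 = 0.3659 m

S_c ≈ 366 mm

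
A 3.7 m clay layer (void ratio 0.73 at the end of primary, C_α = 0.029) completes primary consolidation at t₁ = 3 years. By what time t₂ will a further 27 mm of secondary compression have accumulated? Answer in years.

t₂ ≈ 8.17 years

S_s = C_α·H/(1+e_p)·log₁₀(t₂/t₁) ⇒ log₁₀(t₂/t₁) = S_s·(1+e_p)/(C_α·H).
log₁₀(t₂/t₁) = 0.027 × (1+0.73) / (0.029×3.7) = 0.4353
t₂ = t₁ × 10^0.4353 = 3 × 2.725 = 8.174 years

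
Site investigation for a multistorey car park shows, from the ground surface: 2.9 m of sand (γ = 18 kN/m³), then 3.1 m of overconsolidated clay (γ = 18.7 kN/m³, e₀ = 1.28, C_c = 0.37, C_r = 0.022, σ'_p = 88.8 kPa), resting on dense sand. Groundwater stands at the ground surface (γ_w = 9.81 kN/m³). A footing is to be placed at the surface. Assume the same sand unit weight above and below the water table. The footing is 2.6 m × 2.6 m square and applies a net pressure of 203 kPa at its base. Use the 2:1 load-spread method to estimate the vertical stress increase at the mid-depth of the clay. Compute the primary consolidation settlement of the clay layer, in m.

Mid-depth of clay below the ground surface: z = 2.9 + 3.1/2 = 4.45 m.
Total vertical stress at mid-clay: σ_v = 18×2.9 + 18.7×1.55 = 81.185 kPa.
Pore pressure: u = 9.81×(4.45 − 0) = 43.655 kPa.
Initial effective stress: σ'_0 = σ_v − u = 81.185 − 43.655 = 37.53 kPa.
Stress increase at mid-clay by the 2:1 spreading method:
Δσ = qBL/((B+z)(L+z)) = 203×2.6×2.6/((2.6+4.45)(2.6+4.45)) = 27.61 kPa
Final effective stress: σ'_f = 37.53 + 27.61 = 65.14 kPa.
σ'_f = 65.14 ≤ σ'_p = 88.8 kPa, so the clay remains overconsolidated and only the recompression index applies:
S_c = C_r·H/(1+e₀)·log₁₀(σ'_f/σ'_0) = 0.022×3.1/2.28×log₁₀(65.14/37.53)
    = 0.029911 × 0.23947 = 0.007163 m

S_c ≈ 0.00716 m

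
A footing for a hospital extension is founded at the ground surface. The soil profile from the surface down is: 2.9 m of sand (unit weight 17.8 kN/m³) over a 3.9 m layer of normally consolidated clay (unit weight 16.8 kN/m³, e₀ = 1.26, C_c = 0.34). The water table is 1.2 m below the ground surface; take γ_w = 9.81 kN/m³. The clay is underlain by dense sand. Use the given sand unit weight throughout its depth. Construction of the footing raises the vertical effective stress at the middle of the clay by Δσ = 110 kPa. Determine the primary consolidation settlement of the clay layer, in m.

S_c ≈ 0.301 m

Mid-depth of clay below the ground surface: z = 2.9 + 3.9/2 = 4.85 m.
Total vertical stress at mid-clay: σ_v = 17.8×2.9 + 16.8×1.95 = 84.38 kPa.
Pore pressure: u = 9.81×(4.85 − 1.2) = 35.806 kPa.
Initial effective stress: σ'_0 = σ_v − u = 84.38 − 35.806 = 48.574 kPa.
Final effective stress: σ'_f = σ'_0 + Δσ = 48.574 + 110 = 158.57 kPa.
Normally consolidated clay, so the full stress increment lies on the virgin compression line:
S_c = C_c·H/(1+e₀)·log₁₀(σ'_f/σ'_0) = 0.34×3.9/(1+1.26)×log₁₀(158.57/48.574)
    = 0.58673 × 0.51382 = 0.3015 m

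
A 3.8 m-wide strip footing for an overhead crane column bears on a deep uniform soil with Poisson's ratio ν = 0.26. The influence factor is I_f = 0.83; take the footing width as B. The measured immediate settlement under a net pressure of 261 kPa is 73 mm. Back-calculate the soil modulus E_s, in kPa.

S_e = q·B·(1−ν²)/E_s · I_f  ⇒  E_s = q·B·(1−ν²)·I_f / S_e.
E_s = 261 × 3.8 × 0.9324 × 0.83 / 0.073 = 10510 kPa

E_s ≈ 10500 kPa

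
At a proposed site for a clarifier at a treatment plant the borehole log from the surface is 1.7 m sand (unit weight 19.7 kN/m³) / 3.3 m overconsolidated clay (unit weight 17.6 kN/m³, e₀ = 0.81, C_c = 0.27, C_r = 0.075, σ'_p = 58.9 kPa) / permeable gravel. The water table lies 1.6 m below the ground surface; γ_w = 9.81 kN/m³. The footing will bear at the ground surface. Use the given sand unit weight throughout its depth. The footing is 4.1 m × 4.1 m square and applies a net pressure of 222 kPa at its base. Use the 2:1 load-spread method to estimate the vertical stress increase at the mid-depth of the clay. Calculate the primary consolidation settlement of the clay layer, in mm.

S_c ≈ 154 mm

Mid-depth of clay below the ground surface: z = 1.7 + 3.3/2 = 3.35 m.
Total vertical stress at mid-clay: σ_v = 19.7×1.7 + 17.6×1.65 = 62.53 kPa.
Pore pressure: u = 9.81×(3.35 − 1.6) = 17.168 kPa.
Initial effective stress: σ'_0 = σ_v − u = 62.53 − 17.168 = 45.362 kPa.
Stress increase at mid-clay by the 2:1 spreading method:
Δσ = qBL/((B+z)(L+z)) = 222×4.1×4.1/((4.1+3.35)(4.1+3.35)) = 67.237 kPa
Final effective stress: σ'_f = 45.362 + 67.237 = 112.6 kPa.
σ'_f = 112.6 > σ'_p = 58.9 kPa, so the stress path crosses the preconsolidation pressure — recompression up to σ'_p, then virgin compression beyond:
S_c = H/(1+e₀)·[C_r·log₁₀(σ'_p/σ'_0) + C_c·log₁₀(σ'_f/σ'_p)]
    = 3.3/1.81 × [0.075×log₁₀(58.9/45.362) + 0.27×log₁₀(112.6/58.9)]
    = 1.8232 × [0.0085067 + 0.075984] = 0.154 m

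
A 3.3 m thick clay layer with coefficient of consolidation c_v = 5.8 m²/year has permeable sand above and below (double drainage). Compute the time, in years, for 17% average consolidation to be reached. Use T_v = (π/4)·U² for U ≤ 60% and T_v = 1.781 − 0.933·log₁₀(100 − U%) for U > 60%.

Drainage path length: H_d = H/2 = 1.65 m (double drainage).
U ≤ 60%: T_v = (π/4)·U² = (π/4)×0.17² = 0.022698.
t = T_v·H_d²/c_v = 0.022698×1.65²/5.8 = 0.01065 years.

t ≈ 0.0107 years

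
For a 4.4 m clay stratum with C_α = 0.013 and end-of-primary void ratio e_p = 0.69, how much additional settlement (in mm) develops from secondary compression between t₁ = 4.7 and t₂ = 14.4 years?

S_s ≈ 16.5 mm

Secondary compression: S_s = C_α·H/(1+e_p)·log₁₀(t₂/t₁)
S_s = 0.013×4.4/(1+0.69)×log₁₀(14.4/4.7)
    = 0.03385 × 0.4863 = 0.01646 m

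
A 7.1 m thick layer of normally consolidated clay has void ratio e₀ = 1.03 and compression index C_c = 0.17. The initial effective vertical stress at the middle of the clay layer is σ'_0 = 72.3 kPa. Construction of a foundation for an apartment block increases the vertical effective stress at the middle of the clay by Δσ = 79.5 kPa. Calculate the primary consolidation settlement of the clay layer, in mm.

S_c ≈ 192 mm

Final effective stress: σ'_f = σ'_0 + Δσ = 72.3 + 79.5 = 151.8 kPa.
Normally consolidated clay, so the full stress increment lies on the virgin compression line:
S_c = C_c·H/(1+e₀)·log₁₀(σ'_f/σ'_0) = 0.17×7.1/(1+1.03)×log₁₀(151.8/72.3)
    = 0.59458 × 0.32213 = 0.1915 m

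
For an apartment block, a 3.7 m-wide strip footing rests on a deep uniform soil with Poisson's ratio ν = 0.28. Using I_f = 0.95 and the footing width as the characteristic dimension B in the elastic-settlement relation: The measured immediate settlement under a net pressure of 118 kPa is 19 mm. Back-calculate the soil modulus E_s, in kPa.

E_s ≈ 20100 kPa

S_e = q·B·(1−ν²)/E_s · I_f  ⇒  E_s = q·B·(1−ν²)·I_f / S_e.
E_s = 118 × 3.7 × 0.9216 × 0.95 / 0.019 = 20120 kPa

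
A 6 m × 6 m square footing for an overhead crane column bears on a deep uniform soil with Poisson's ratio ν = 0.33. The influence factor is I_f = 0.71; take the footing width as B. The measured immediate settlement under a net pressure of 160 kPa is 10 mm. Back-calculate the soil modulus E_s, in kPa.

S_e = q·B·(1−ν²)/E_s · I_f  ⇒  E_s = q·B·(1−ν²)·I_f / S_e.
E_s = 160 × 6 × 0.8911 × 0.71 / 0.01 = 60740 kPa

E_s ≈ 60700 kPa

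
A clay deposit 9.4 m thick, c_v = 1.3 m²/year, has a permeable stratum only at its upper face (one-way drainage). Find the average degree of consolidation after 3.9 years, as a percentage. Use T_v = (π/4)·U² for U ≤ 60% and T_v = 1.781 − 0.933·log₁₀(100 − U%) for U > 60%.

Drainage path length: H_d = H = 9.4 m (single drainage).
T_v = c_v·t/H_d² = 1.3×3.9/9.4² = 0.057379.
T_v = 0.057379 corresponds to the U ≤ 60% branch:
U = √(4T_v/π) = 0.2703

U ≈ 27 %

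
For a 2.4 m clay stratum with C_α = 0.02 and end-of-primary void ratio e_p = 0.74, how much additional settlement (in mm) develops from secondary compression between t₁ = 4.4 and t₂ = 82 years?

Secondary compression: S_s = C_α·H/(1+e_p)·log₁₀(t₂/t₁)
S_s = 0.02×2.4/(1+0.74)×log₁₀(82/4.4)
    = 0.02759 × 1.27 = 0.03504 m

S_s ≈ 35 mm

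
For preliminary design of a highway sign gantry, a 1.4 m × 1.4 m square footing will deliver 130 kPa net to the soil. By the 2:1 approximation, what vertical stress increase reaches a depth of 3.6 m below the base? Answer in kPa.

By the 2:1 method the load spreads at 1 horizontal : 2 vertical, so at depth z the loaded area has grown by z in each plan dimension:
Δσ = qBL/((B+z)(L+z)) = 130×1.4×1.4/((1.4+3.6)(1.4+3.6)) = 10.192 kPa

Δσ_z ≈ 10.2 kPa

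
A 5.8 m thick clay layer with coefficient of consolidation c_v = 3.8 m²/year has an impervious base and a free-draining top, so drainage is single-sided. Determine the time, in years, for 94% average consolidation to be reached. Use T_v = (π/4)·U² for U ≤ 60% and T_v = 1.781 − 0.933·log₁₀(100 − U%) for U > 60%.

Drainage path length: H_d = H = 5.8 m (single drainage).
U > 60%: T_v = 1.781 − 0.933·log₁₀(100 − 94) = 1.055.
t = T_v·H_d²/c_v = 1.055×5.8²/3.8 = 9.34 years.

t ≈ 9.34 years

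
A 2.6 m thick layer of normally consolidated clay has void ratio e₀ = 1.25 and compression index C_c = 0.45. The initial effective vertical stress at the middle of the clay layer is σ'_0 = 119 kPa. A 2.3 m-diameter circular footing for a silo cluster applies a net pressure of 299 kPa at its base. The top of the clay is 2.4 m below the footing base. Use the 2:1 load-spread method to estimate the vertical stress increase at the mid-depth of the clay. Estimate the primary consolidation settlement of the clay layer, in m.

S_c ≈ 0.071 m

Mid-depth of clay below the footing base: z = 2.4 + 2.6/2 = 3.7 m.
Stress increase at mid-clay by the 2:1 spreading method:
Δσ ≈ qD²/(D+z)² = 299×2.3²/(2.3+3.7)² = 43.936 kPa
Final effective stress: σ'_f = σ'_0 + Δσ = 119 + 43.936 = 162.94 kPa.
Normally consolidated clay, so the full stress increment lies on the virgin compression line:
S_c = C_c·H/(1+e₀)·log₁₀(σ'_f/σ'_0) = 0.45×2.6/(1+1.25)×log₁₀(162.94/119)
    = 0.52 × 0.13648 = 0.07097 m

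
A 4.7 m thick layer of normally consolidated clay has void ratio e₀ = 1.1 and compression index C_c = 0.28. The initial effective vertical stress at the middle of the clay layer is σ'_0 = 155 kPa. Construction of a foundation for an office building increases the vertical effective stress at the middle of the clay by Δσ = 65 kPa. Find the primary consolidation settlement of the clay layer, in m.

Final effective stress: σ'_f = σ'_0 + Δσ = 155 + 65 = 220 kPa.
Normally consolidated clay, so the full stress increment lies on the virgin compression line:
S_c = C_c·H/(1+e₀)·log₁₀(σ'_f/σ'_0) = 0.28×4.7/(1+1.1)×log₁₀(220/155)
    = 0.62667 × 0.15209 = 0.09531 m

S_c ≈ 0.0953 m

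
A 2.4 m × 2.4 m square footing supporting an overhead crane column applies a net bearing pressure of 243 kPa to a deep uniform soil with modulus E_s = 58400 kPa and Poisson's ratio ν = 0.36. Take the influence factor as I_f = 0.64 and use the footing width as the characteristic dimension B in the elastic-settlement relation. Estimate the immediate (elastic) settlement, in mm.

Immediate (elastic) settlement: S_e = q·B·(1−ν²)/E_s · I_f.
S_e = 243 × 2.4 × (1 − 0.36²) / 58400 × 0.64
    = 243 × 2.4 × 0.8704 / 58400 × 0.64
    = 0.005563 m = 5.563 mm

S_e ≈ 5.56 mm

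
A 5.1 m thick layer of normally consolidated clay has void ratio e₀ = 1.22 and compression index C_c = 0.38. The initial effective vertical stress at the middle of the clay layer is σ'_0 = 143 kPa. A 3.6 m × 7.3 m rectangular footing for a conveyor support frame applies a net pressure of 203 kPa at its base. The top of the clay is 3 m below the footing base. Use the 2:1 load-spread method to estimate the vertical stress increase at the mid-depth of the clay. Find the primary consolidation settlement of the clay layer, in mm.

S_c ≈ 104 mm

Mid-depth of clay below the footing base: z = 3 + 5.1/2 = 5.55 m.
Stress increase at mid-clay by the 2:1 spreading method:
Δσ = qBL/((B+z)(L+z)) = 203×3.6×7.3/((3.6+5.55)(7.3+5.55)) = 45.373 kPa
Final effective stress: σ'_f = σ'_0 + Δσ = 143 + 45.373 = 188.37 kPa.
Normally consolidated clay, so the full stress increment lies on the virgin compression line:
S_c = C_c·H/(1+e₀)·log₁₀(σ'_f/σ'_0) = 0.38×5.1/(1+1.22)×log₁₀(188.37/143)
    = 0.87297 × 0.11968 = 0.1045 m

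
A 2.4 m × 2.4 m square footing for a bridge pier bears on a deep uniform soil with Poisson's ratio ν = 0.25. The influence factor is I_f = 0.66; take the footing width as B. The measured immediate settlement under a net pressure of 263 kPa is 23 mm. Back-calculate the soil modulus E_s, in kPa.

S_e = q·B·(1−ν²)/E_s · I_f  ⇒  E_s = q·B·(1−ν²)·I_f / S_e.
E_s = 263 × 2.4 × 0.9375 × 0.66 / 0.023 = 16980 kPa

E_s ≈ 17000 kPa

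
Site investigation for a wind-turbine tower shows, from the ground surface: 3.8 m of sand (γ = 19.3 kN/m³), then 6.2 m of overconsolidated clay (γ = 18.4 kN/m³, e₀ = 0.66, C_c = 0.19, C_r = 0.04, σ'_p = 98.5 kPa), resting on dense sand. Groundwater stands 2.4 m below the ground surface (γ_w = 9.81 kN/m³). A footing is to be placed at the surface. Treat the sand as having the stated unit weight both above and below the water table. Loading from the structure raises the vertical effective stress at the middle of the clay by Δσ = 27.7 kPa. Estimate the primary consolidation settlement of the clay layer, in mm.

Mid-depth of clay below the ground surface: z = 3.8 + 6.2/2 = 6.9 m.
Total vertical stress at mid-clay: σ_v = 19.3×3.8 + 18.4×3.1 = 130.38 kPa.
Pore pressure: u = 9.81×(6.9 − 2.4) = 44.145 kPa.
Initial effective stress: σ'_0 = σ_v − u = 130.38 − 44.145 = 86.235 kPa.
Final effective stress: σ'_f = 86.235 + 27.7 = 113.94 kPa.
σ'_f = 113.94 > σ'_p = 98.5 kPa, so the stress path crosses the preconsolidation pressure — recompression up to σ'_p, then virgin compression beyond:
S_c = H/(1+e₀)·[C_r·log₁₀(σ'_p/σ'_0) + C_c·log₁₀(σ'_f/σ'_p)]
    = 6.2/1.66 × [0.04×log₁₀(98.5/86.235) + 0.19×log₁₀(113.94/98.5)]
    = 3.7349 × [0.0023101 + 0.012016] = 0.05351 m

S_c ≈ 53.5 mm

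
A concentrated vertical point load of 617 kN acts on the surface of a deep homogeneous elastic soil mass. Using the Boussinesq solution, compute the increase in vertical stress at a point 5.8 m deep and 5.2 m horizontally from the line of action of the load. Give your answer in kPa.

Boussinesq vertical stress below a point load on an elastic half-space:
Δσ_z = 3P/(2πz²) · [1 + (r/z)²]^(−5/2)
r/z = 5.2/5.8 = 0.89655; [1+(r/z)²]^(−5/2) = 0.22884.
Δσ_z = 3×617/(2π×5.8²) × 0.22884 = 8.7573 × 0.22884 = 2.004 kPa

Δσ_z ≈ 2 kPa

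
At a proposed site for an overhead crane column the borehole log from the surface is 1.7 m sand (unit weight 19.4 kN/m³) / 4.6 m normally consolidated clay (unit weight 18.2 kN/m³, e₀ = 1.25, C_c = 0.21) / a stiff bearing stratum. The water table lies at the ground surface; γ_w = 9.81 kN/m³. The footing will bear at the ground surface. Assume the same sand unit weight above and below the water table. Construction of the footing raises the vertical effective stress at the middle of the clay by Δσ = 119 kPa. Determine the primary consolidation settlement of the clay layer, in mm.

S_c ≈ 274 mm

Mid-depth of clay below the ground surface: z = 1.7 + 4.6/2 = 4 m.
Total vertical stress at mid-clay: σ_v = 19.4×1.7 + 18.2×2.3 = 74.84 kPa.
Pore pressure: u = 9.81×(4 − 0) = 39.24 kPa.
Initial effective stress: σ'_0 = σ_v − u = 74.84 − 39.24 = 35.6 kPa.
Final effective stress: σ'_f = σ'_0 + Δσ = 35.6 + 119 = 154.6 kPa.
Normally consolidated clay, so the full stress increment lies on the virgin compression line:
S_c = C_c·H/(1+e₀)·log₁₀(σ'_f/σ'_0) = 0.21×4.6/(1+1.25)×log₁₀(154.6/35.6)
    = 0.42933 × 0.63776 = 0.2738 m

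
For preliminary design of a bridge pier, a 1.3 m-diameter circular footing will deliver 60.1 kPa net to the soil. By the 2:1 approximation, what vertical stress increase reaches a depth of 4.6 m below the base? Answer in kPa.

Δσ_z ≈ 2.92 kPa

By the 2:1 method the load spreads at 1 horizontal : 2 vertical, so at depth z the loaded area has grown by z in each plan dimension:
Δσ ≈ qD²/(D+z)² = 60.1×1.3²/(1.3+4.6)² = 2.9178 kPa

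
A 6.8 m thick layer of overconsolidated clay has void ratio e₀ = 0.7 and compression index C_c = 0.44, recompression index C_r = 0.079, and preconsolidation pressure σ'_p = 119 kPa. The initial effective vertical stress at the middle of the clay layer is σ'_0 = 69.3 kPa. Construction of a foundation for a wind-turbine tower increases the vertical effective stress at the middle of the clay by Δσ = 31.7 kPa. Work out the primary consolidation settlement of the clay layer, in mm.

S_c ≈ 51.7 mm

Final effective stress: σ'_f = 69.3 + 31.7 = 101 kPa.
σ'_f = 101 ≤ σ'_p = 119 kPa, so the clay remains overconsolidated and only the recompression index applies:
S_c = C_r·H/(1+e₀)·log₁₀(σ'_f/σ'_0) = 0.079×6.8/1.7×log₁₀(101/69.3)
    = 0.316 × 0.16359 = 0.05169 m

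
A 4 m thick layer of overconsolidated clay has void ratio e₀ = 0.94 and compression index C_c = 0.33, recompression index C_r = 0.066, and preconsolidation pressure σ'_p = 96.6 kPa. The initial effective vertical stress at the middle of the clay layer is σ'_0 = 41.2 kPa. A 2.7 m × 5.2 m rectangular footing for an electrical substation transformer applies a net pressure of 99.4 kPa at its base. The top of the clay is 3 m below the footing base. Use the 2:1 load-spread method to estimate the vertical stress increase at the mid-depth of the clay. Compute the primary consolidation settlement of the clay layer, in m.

Mid-depth of clay below the footing base: z = 3 + 4/2 = 5 m.
Stress increase at mid-clay by the 2:1 spreading method:
Δσ = qBL/((B+z)(L+z)) = 99.4×2.7×5.2/((2.7+5)(5.2+5)) = 17.769 kPa
Final effective stress: σ'_f = 41.2 + 17.769 = 58.969 kPa.
σ'_f = 58.969 ≤ σ'_p = 96.6 kPa, so the clay remains overconsolidated and only the recompression index applies:
S_c = C_r·H/(1+e₀)·log₁₀(σ'_f/σ'_0) = 0.066×4/1.94×log₁₀(58.969/41.2)
    = 0.13609 × 0.15573 = 0.02119 m

S_c ≈ 0.0212 m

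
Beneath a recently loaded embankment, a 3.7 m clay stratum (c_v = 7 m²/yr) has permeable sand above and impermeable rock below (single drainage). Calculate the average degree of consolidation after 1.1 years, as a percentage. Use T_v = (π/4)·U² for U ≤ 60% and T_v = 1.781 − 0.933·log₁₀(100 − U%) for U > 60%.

U ≈ 79.8 %

Drainage path length: H_d = H = 3.7 m (single drainage).
T_v = c_v·t/H_d² = 7×1.1/3.7² = 0.56245.
T_v = 0.56245 corresponds to the U > 60% branch:
U = 1 − 10^((1.781 − T_v)/0.933)/100 = 0.7977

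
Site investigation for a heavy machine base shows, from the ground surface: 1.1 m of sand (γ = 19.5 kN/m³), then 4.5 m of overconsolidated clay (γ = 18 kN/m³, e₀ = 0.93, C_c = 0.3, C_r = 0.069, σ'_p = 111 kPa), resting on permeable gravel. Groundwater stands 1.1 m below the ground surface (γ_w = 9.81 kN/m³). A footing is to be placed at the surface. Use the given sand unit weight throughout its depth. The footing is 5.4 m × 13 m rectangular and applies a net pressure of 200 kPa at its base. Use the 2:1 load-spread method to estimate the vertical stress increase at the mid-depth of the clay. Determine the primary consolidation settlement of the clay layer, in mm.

S_c ≈ 138 mm

Mid-depth of clay below the ground surface: z = 1.1 + 4.5/2 = 3.35 m.
Total vertical stress at mid-clay: σ_v = 19.5×1.1 + 18×2.25 = 61.95 kPa.
Pore pressure: u = 9.81×(3.35 − 1.1) = 22.073 kPa.
Initial effective stress: σ'_0 = σ_v − u = 61.95 − 22.073 = 39.877 kPa.
Stress increase at mid-clay by the 2:1 spreading method:
Δσ = qBL/((B+z)(L+z)) = 200×5.4×13/((5.4+3.35)(13+3.35)) = 98.139 kPa
Final effective stress: σ'_f = 39.877 + 98.139 = 138.02 kPa.
σ'_f = 138.02 > σ'_p = 111 kPa, so the stress path crosses the preconsolidation pressure — recompression up to σ'_p, then virgin compression beyond:
S_c = H/(1+e₀)·[C_r·log₁₀(σ'_p/σ'_0) + C_c·log₁₀(σ'_f/σ'_p)]
    = 4.5/1.93 × [0.069×log₁₀(111/39.877) + 0.3×log₁₀(138.02/111)]
    = 2.3316 × [0.030677 + 0.028386] = 0.1377 m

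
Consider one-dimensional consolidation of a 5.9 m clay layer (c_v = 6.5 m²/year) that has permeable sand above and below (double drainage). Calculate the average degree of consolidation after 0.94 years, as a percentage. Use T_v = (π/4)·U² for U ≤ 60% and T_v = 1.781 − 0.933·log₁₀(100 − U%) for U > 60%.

U ≈ 85.7 %

Drainage path length: H_d = H/2 = 2.95 m (double drainage).
T_v = c_v·t/H_d² = 6.5×0.94/2.95² = 0.7021.
T_v = 0.7021 corresponds to the U > 60% branch:
U = 1 − 10^((1.781 − T_v)/0.933)/100 = 0.8567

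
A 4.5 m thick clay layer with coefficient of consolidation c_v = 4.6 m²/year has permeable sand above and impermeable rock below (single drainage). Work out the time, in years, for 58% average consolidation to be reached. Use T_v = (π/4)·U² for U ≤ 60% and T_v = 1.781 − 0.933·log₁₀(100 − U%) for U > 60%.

Drainage path length: H_d = H = 4.5 m (single drainage).
U ≤ 60%: T_v = (π/4)·U² = (π/4)×0.58² = 0.26421.
t = T_v·H_d²/c_v = 0.26421×4.5²/4.6 = 1.163 years.

t ≈ 1.16 years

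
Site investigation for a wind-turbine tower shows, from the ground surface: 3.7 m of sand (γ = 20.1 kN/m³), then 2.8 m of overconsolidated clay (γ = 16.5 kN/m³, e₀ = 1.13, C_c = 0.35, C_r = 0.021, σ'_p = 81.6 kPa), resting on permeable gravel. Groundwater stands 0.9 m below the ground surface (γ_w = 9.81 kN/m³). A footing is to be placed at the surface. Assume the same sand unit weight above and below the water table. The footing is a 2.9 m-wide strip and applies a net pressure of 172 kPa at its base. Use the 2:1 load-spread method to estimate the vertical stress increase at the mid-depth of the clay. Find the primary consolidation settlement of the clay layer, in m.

Mid-depth of clay below the ground surface: z = 3.7 + 2.8/2 = 5.1 m.
Total vertical stress at mid-clay: σ_v = 20.1×3.7 + 16.5×1.4 = 97.47 kPa.
Pore pressure: u = 9.81×(5.1 − 0.9) = 41.202 kPa.
Initial effective stress: σ'_0 = σ_v − u = 97.47 − 41.202 = 56.268 kPa.
Stress increase at mid-clay by the 2:1 spreading method:
Δσ = qB/(B+z) = 172×2.9/(2.9+5.1) = 62.35 kPa
Final effective stress: σ'_f = 56.268 + 62.35 = 118.62 kPa.
σ'_f = 118.62 > σ'_p = 81.6 kPa, so the stress path crosses the preconsolidation pressure — recompression up to σ'_p, then virgin compression beyond:
S_c = H/(1+e₀)·[C_r·log₁₀(σ'_p/σ'_0) + C_c·log₁₀(σ'_f/σ'_p)]
    = 2.8/2.13 × [0.021×log₁₀(81.6/56.268) + 0.35×log₁₀(118.62/81.6)]
    = 1.3146 × [0.00339 + 0.056864] = 0.07921 m

S_c ≈ 0.0792 m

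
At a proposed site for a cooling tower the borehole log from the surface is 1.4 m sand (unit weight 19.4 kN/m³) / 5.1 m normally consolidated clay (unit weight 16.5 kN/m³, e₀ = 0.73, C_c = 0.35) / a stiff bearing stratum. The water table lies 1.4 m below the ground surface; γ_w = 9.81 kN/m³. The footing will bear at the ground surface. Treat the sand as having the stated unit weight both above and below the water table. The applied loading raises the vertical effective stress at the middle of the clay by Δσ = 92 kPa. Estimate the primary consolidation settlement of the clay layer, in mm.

S_c ≈ 504 mm

Mid-depth of clay below the ground surface: z = 1.4 + 5.1/2 = 3.95 m.
Total vertical stress at mid-clay: σ_v = 19.4×1.4 + 16.5×2.55 = 69.235 kPa.
Pore pressure: u = 9.81×(3.95 − 1.4) = 25.015 kPa.
Initial effective stress: σ'_0 = σ_v − u = 69.235 − 25.015 = 44.22 kPa.
Final effective stress: σ'_f = σ'_0 + Δσ = 44.22 + 92 = 136.22 kPa.
Normally consolidated clay, so the full stress increment lies on the virgin compression line:
S_c = C_c·H/(1+e₀)·log₁₀(σ'_f/σ'_0) = 0.35×5.1/(1+0.73)×log₁₀(136.22/44.22)
    = 1.0318 × 0.48862 = 0.5042 m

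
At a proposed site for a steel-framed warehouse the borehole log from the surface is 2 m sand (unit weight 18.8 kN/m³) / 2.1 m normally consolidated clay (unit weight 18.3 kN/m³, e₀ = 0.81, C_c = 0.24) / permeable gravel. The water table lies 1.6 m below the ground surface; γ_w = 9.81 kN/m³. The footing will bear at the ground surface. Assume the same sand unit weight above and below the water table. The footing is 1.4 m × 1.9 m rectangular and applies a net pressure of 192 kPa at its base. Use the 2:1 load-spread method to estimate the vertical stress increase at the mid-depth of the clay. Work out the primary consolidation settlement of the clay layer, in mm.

Mid-depth of clay below the ground surface: z = 2 + 2.1/2 = 3.05 m.
Total vertical stress at mid-clay: σ_v = 18.8×2 + 18.3×1.05 = 56.815 kPa.
Pore pressure: u = 9.81×(3.05 − 1.6) = 14.225 kPa.
Initial effective stress: σ'_0 = σ_v − u = 56.815 − 14.225 = 42.59 kPa.
Stress increase at mid-clay by the 2:1 spreading method:
Δσ = qBL/((B+z)(L+z)) = 192×1.4×1.9/((1.4+3.05)(1.9+3.05)) = 23.186 kPa
Final effective stress: σ'_f = σ'_0 + Δσ = 42.59 + 23.186 = 65.776 kPa.
Normally consolidated clay, so the full stress increment lies on the virgin compression line:
S_c = C_c·H/(1+e₀)·log₁₀(σ'_f/σ'_0) = 0.24×2.1/(1+0.81)×log₁₀(65.776/42.59)
    = 0.27845 × 0.18876 = 0.05256 m

S_c ≈ 52.6 mm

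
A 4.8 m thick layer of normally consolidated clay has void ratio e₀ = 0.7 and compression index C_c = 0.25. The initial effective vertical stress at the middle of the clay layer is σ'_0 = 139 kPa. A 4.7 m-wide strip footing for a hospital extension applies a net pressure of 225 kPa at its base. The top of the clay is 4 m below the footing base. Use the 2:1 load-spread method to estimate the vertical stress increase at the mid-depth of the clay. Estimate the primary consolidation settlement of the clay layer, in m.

Mid-depth of clay below the footing base: z = 4 + 4.8/2 = 6.4 m.
Stress increase at mid-clay by the 2:1 spreading method:
Δσ = qB/(B+z) = 225×4.7/(4.7+6.4) = 95.27 kPa
Final effective stress: σ'_f = σ'_0 + Δσ = 139 + 95.27 = 234.27 kPa.
Normally consolidated clay, so the full stress increment lies on the virgin compression line:
S_c = C_c·H/(1+e₀)·log₁₀(σ'_f/σ'_0) = 0.25×4.8/(1+0.7)×log₁₀(234.27/139)
    = 0.70588 × 0.2267 = 0.16 m

S_c ≈ 0.16 m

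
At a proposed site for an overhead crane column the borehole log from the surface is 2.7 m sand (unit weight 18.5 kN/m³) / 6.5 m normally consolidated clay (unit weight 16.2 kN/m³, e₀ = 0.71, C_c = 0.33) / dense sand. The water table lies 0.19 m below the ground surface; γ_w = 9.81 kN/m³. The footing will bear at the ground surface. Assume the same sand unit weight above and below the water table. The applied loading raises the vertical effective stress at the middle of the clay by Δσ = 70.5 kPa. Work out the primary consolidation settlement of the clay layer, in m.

Mid-depth of clay below the ground surface: z = 2.7 + 6.5/2 = 5.95 m.
Total vertical stress at mid-clay: σ_v = 18.5×2.7 + 16.2×3.25 = 102.6 kPa.
Pore pressure: u = 9.81×(5.95 − 0.19) = 56.506 kPa.
Initial effective stress: σ'_0 = σ_v − u = 102.6 − 56.506 = 46.094 kPa.
Final effective stress: σ'_f = σ'_0 + Δσ = 46.094 + 70.5 = 116.59 kPa.
Normally consolidated clay, so the full stress increment lies on the virgin compression line:
S_c = C_c·H/(1+e₀)·log₁₀(σ'_f/σ'_0) = 0.33×6.5/(1+0.71)×log₁₀(116.59/46.094)
    = 1.2544 × 0.40302 = 0.5055 m

S_c ≈ 0.506 m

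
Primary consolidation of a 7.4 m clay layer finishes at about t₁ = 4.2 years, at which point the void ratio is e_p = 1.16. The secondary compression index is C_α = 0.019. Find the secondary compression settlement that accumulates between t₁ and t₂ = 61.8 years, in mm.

S_s ≈ 76 mm

Secondary compression: S_s = C_α·H/(1+e_p)·log₁₀(t₂/t₁)
S_s = 0.019×7.4/(1+1.16)×log₁₀(61.8/4.2)
    = 0.06509 × 1.168 = 0.07601 m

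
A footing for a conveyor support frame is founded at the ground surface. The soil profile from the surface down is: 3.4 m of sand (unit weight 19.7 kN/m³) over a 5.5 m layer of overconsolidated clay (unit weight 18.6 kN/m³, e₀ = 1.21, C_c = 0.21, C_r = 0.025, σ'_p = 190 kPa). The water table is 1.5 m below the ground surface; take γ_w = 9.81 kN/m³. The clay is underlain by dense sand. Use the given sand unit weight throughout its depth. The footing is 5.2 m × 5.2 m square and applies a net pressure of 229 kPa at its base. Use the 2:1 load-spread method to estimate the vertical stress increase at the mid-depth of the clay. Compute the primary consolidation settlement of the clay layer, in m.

Mid-depth of clay below the ground surface: z = 3.4 + 5.5/2 = 6.15 m.
Total vertical stress at mid-clay: σ_v = 19.7×3.4 + 18.6×2.75 = 118.13 kPa.
Pore pressure: u = 9.81×(6.15 − 1.5) = 45.617 kPa.
Initial effective stress: σ'_0 = σ_v − u = 118.13 − 45.617 = 72.513 kPa.
Stress increase at mid-clay by the 2:1 spreading method:
Δσ = qBL/((B+z)(L+z)) = 229×5.2×5.2/((5.2+6.15)(5.2+6.15)) = 48.067 kPa
Final effective stress: σ'_f = 72.513 + 48.067 = 120.58 kPa.
σ'_f = 120.58 ≤ σ'_p = 190 kPa, so the clay remains overconsolidated and only the recompression index applies:
S_c = C_r·H/(1+e₀)·log₁₀(σ'_f/σ'_0) = 0.025×5.5/2.21×log₁₀(120.58/72.513)
    = 0.062218 × 0.22086 = 0.01374 m

S_c ≈ 0.0137 m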